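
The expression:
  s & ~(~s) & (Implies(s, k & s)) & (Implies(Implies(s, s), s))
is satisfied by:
  {s: True, k: True}


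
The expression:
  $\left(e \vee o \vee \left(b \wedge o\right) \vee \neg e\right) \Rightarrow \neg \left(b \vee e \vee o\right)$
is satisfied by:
  {e: False, o: False, b: False}


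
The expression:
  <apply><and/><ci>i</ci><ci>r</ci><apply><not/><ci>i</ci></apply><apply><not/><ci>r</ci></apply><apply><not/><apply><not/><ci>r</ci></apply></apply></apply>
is never true.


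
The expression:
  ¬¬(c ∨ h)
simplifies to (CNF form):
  c ∨ h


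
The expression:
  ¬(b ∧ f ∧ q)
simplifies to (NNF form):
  ¬b ∨ ¬f ∨ ¬q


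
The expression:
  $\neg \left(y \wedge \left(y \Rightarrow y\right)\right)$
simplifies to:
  $\neg y$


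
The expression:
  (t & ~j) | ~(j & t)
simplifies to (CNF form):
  ~j | ~t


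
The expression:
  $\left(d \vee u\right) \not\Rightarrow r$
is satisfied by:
  {d: True, u: True, r: False}
  {d: True, r: False, u: False}
  {u: True, r: False, d: False}


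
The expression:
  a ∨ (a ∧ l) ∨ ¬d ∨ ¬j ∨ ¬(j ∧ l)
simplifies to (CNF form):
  a ∨ ¬d ∨ ¬j ∨ ¬l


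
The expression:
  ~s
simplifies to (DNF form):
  ~s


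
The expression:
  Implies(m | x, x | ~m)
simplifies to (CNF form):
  x | ~m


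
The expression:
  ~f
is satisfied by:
  {f: False}


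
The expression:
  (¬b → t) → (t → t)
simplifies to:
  True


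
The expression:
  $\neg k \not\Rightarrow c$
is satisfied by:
  {k: False, c: False}


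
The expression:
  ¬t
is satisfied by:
  {t: False}


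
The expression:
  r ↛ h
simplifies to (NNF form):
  r ∧ ¬h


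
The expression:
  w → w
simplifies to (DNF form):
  True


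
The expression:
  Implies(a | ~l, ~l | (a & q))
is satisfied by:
  {q: True, l: False, a: False}
  {l: False, a: False, q: False}
  {a: True, q: True, l: False}
  {a: True, l: False, q: False}
  {q: True, l: True, a: False}
  {l: True, q: False, a: False}
  {a: True, l: True, q: True}


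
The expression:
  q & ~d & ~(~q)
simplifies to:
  q & ~d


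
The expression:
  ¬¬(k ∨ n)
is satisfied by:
  {n: True, k: True}
  {n: True, k: False}
  {k: True, n: False}


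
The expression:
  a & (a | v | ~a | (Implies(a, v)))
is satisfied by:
  {a: True}


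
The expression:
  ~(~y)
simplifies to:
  y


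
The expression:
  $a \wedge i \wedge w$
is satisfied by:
  {a: True, i: True, w: True}


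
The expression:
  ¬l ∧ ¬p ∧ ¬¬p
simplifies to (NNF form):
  False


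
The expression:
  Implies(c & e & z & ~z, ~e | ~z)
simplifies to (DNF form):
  True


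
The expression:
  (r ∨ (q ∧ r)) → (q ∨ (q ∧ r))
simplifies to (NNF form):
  q ∨ ¬r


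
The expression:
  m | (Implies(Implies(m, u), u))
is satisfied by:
  {m: True, u: True}
  {m: True, u: False}
  {u: True, m: False}


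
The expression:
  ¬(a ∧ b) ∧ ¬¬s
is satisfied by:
  {s: True, a: False, b: False}
  {s: True, b: True, a: False}
  {s: True, a: True, b: False}


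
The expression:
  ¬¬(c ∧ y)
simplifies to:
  c ∧ y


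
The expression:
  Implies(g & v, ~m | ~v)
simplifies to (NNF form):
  ~g | ~m | ~v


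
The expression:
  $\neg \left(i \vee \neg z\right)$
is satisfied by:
  {z: True, i: False}


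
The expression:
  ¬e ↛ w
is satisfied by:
  {e: False, w: False}


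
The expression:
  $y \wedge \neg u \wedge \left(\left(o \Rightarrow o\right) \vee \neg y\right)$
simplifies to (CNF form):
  $y \wedge \neg u$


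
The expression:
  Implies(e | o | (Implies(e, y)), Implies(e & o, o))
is always true.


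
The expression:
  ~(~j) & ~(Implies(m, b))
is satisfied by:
  {m: True, j: True, b: False}


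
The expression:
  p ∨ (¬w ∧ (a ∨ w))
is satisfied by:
  {a: True, p: True, w: False}
  {p: True, w: False, a: False}
  {a: True, p: True, w: True}
  {p: True, w: True, a: False}
  {a: True, w: False, p: False}


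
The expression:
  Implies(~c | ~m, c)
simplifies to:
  c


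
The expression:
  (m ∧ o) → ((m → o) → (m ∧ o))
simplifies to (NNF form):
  True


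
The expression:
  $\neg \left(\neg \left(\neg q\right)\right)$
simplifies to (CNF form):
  $\neg q$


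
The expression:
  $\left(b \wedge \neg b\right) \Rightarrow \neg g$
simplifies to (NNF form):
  $\text{True}$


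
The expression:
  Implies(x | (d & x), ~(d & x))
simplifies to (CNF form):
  ~d | ~x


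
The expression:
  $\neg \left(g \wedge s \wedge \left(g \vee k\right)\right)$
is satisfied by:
  {s: False, g: False}
  {g: True, s: False}
  {s: True, g: False}


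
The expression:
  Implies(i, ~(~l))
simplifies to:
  l | ~i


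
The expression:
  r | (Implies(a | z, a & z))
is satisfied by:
  {r: True, z: False, a: False}
  {r: True, a: True, z: False}
  {r: True, z: True, a: False}
  {r: True, a: True, z: True}
  {a: False, z: False, r: False}
  {a: True, z: True, r: False}


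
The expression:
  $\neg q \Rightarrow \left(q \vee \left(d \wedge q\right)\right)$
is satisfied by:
  {q: True}


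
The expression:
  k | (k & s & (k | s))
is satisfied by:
  {k: True}


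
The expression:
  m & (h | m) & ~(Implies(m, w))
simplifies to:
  m & ~w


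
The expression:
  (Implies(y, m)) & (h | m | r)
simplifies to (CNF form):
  (m | ~y) & (h | m | r) & (h | m | ~y) & (m | r | ~y)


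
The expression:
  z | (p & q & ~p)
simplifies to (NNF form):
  z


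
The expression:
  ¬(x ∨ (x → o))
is never true.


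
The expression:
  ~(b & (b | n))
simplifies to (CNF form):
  ~b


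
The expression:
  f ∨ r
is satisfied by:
  {r: True, f: True}
  {r: True, f: False}
  {f: True, r: False}


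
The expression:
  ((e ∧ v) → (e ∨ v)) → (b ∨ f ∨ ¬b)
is always true.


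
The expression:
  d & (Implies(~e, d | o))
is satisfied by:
  {d: True}


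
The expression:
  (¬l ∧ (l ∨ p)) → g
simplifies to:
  g ∨ l ∨ ¬p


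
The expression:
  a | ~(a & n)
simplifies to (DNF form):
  True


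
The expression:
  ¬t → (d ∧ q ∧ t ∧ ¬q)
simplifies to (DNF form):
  t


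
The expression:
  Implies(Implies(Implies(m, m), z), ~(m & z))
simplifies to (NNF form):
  ~m | ~z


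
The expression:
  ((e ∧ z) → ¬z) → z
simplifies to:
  z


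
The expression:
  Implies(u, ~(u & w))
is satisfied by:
  {w: False, u: False}
  {u: True, w: False}
  {w: True, u: False}


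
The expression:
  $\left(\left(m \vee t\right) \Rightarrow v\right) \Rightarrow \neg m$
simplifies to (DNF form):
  $\neg m \vee \neg v$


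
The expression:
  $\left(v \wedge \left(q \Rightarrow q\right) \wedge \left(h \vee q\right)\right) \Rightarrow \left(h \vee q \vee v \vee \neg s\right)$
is always true.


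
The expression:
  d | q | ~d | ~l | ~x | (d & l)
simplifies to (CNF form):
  True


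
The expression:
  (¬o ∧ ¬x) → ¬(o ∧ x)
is always true.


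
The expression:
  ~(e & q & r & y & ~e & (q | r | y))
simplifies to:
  True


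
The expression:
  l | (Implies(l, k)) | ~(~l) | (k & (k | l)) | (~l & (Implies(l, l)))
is always true.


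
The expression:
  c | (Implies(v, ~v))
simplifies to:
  c | ~v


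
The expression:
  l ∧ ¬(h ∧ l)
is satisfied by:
  {l: True, h: False}


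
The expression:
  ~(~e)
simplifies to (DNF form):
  e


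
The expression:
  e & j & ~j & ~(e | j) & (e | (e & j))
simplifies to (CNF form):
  False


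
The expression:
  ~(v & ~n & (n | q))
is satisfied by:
  {n: True, v: False, q: False}
  {v: False, q: False, n: False}
  {n: True, q: True, v: False}
  {q: True, v: False, n: False}
  {n: True, v: True, q: False}
  {v: True, n: False, q: False}
  {n: True, q: True, v: True}


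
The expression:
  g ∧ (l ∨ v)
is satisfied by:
  {v: True, l: True, g: True}
  {v: True, g: True, l: False}
  {l: True, g: True, v: False}


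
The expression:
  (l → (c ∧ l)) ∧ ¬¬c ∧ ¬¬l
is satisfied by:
  {c: True, l: True}


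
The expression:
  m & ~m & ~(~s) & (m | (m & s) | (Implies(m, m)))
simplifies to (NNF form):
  False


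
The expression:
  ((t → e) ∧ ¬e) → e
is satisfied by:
  {t: True, e: True}
  {t: True, e: False}
  {e: True, t: False}


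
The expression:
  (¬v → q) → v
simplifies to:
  v ∨ ¬q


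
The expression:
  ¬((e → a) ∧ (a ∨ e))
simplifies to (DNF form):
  ¬a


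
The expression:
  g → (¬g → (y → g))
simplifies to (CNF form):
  True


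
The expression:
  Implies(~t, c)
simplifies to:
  c | t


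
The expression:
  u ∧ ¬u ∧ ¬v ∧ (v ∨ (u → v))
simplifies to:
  False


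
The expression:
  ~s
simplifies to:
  ~s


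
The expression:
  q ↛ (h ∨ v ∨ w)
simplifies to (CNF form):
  q ∧ ¬h ∧ ¬v ∧ ¬w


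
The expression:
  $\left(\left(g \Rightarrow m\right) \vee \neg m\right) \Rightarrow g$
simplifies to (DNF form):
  $g$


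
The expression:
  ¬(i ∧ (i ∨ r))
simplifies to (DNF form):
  ¬i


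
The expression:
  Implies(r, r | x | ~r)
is always true.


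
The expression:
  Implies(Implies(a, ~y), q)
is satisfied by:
  {y: True, q: True, a: True}
  {y: True, q: True, a: False}
  {q: True, a: True, y: False}
  {q: True, a: False, y: False}
  {y: True, a: True, q: False}


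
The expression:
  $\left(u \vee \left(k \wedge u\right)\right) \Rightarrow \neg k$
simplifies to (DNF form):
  $\neg k \vee \neg u$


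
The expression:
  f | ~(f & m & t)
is always true.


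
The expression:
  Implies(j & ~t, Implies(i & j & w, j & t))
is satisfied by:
  {t: True, w: False, i: False, j: False}
  {j: False, w: False, t: False, i: False}
  {j: True, t: True, w: False, i: False}
  {j: True, w: False, t: False, i: False}
  {i: True, t: True, j: False, w: False}
  {i: True, j: False, w: False, t: False}
  {i: True, j: True, t: True, w: False}
  {i: True, j: True, w: False, t: False}
  {t: True, w: True, i: False, j: False}
  {w: True, i: False, t: False, j: False}
  {j: True, w: True, t: True, i: False}
  {j: True, w: True, i: False, t: False}
  {t: True, w: True, i: True, j: False}
  {w: True, i: True, j: False, t: False}
  {j: True, w: True, i: True, t: True}


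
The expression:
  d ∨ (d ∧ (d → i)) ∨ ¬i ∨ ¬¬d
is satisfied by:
  {d: True, i: False}
  {i: False, d: False}
  {i: True, d: True}


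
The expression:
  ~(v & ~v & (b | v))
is always true.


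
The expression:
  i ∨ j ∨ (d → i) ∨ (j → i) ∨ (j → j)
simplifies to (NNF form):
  True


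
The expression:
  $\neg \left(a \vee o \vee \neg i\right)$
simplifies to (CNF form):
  $i \wedge \neg a \wedge \neg o$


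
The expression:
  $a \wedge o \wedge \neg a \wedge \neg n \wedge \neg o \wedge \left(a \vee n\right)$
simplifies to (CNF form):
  $\text{False}$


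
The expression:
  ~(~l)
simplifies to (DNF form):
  l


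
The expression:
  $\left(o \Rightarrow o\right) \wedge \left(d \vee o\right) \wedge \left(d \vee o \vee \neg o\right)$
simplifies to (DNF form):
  $d \vee o$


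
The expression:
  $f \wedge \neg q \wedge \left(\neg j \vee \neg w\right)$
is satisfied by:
  {f: True, q: False, w: False, j: False}
  {j: True, f: True, q: False, w: False}
  {w: True, f: True, q: False, j: False}


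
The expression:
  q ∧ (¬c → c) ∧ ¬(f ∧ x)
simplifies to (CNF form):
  c ∧ q ∧ (¬f ∨ ¬x)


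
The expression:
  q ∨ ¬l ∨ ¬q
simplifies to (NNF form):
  True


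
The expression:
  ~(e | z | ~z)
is never true.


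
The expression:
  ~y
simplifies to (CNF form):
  ~y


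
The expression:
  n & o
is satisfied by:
  {o: True, n: True}


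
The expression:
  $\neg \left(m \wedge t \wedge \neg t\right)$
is always true.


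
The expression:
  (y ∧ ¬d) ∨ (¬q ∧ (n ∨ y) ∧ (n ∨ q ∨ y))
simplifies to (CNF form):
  (n ∨ y) ∧ (y ∨ ¬q) ∧ (¬d ∨ ¬q) ∧ (n ∨ y ∨ ¬d) ∧ (n ∨ y ∨ ¬q) ∧ (n ∨ ¬d ∨ ¬q) ∧ (y ∨ ¬d ∨ ¬q)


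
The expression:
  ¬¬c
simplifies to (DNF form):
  c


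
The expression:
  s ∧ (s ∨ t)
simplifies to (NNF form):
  s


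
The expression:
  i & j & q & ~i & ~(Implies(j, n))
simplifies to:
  False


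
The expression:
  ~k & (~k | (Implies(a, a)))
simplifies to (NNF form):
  ~k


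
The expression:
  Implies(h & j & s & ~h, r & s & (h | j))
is always true.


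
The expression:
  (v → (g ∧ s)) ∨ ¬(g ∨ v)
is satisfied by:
  {s: True, g: True, v: False}
  {s: True, g: False, v: False}
  {g: True, s: False, v: False}
  {s: False, g: False, v: False}
  {s: True, v: True, g: True}


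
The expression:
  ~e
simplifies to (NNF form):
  ~e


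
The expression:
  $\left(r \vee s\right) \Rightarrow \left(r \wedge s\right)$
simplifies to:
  $\left(r \wedge s\right) \vee \left(\neg r \wedge \neg s\right)$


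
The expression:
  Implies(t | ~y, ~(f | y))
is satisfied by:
  {f: False, t: False, y: False}
  {y: True, f: False, t: False}
  {t: True, f: False, y: False}
  {y: True, f: True, t: False}


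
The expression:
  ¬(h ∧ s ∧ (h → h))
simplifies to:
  ¬h ∨ ¬s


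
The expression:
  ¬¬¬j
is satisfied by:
  {j: False}


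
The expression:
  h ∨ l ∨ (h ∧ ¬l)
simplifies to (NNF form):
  h ∨ l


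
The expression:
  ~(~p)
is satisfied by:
  {p: True}


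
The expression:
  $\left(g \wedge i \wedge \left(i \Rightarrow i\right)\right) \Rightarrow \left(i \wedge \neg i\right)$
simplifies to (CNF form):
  $\neg g \vee \neg i$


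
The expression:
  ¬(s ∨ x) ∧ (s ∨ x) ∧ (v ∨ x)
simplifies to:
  False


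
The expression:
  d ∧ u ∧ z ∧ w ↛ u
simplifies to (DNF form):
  False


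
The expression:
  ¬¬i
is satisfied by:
  {i: True}


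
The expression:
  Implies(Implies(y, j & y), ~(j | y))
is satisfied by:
  {j: False}


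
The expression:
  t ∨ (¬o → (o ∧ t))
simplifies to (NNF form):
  o ∨ t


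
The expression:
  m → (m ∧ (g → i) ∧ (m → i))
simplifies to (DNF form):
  i ∨ ¬m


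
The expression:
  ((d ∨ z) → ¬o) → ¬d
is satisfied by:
  {o: True, d: False}
  {d: False, o: False}
  {d: True, o: True}


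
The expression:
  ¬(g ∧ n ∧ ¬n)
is always true.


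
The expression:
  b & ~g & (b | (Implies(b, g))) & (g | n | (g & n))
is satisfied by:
  {b: True, n: True, g: False}


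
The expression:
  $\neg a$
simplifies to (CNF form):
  $\neg a$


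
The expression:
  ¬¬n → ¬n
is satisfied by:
  {n: False}


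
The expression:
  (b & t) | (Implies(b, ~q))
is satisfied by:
  {t: True, q: False, b: False}
  {q: False, b: False, t: False}
  {b: True, t: True, q: False}
  {b: True, q: False, t: False}
  {t: True, q: True, b: False}
  {q: True, t: False, b: False}
  {b: True, q: True, t: True}


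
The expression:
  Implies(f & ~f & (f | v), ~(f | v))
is always true.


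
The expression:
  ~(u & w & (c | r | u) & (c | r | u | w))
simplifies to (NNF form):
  ~u | ~w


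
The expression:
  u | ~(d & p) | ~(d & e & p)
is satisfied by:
  {u: True, p: False, e: False, d: False}
  {u: False, p: False, e: False, d: False}
  {d: True, u: True, p: False, e: False}
  {d: True, u: False, p: False, e: False}
  {u: True, e: True, d: False, p: False}
  {e: True, d: False, p: False, u: False}
  {d: True, e: True, u: True, p: False}
  {d: True, e: True, u: False, p: False}
  {u: True, p: True, d: False, e: False}
  {p: True, d: False, e: False, u: False}
  {u: True, d: True, p: True, e: False}
  {d: True, p: True, u: False, e: False}
  {u: True, e: True, p: True, d: False}
  {e: True, p: True, d: False, u: False}
  {d: True, e: True, p: True, u: True}


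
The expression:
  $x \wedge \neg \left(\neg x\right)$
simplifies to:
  $x$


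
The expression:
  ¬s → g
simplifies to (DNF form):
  g ∨ s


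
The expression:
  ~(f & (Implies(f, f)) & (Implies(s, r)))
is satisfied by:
  {s: True, r: False, f: False}
  {r: False, f: False, s: False}
  {s: True, r: True, f: False}
  {r: True, s: False, f: False}
  {f: True, s: True, r: False}


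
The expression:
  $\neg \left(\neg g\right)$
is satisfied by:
  {g: True}


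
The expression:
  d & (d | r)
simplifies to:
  d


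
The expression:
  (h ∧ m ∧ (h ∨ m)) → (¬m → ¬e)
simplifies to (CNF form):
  True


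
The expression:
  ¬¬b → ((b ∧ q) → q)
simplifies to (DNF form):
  True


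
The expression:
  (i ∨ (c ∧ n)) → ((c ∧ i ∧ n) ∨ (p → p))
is always true.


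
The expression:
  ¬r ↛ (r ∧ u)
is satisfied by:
  {r: False}


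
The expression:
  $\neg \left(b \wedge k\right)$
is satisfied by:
  {k: False, b: False}
  {b: True, k: False}
  {k: True, b: False}


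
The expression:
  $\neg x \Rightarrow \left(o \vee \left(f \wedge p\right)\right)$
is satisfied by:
  {x: True, o: True, p: True, f: True}
  {x: True, o: True, p: True, f: False}
  {x: True, o: True, f: True, p: False}
  {x: True, o: True, f: False, p: False}
  {x: True, p: True, f: True, o: False}
  {x: True, p: True, f: False, o: False}
  {x: True, p: False, f: True, o: False}
  {x: True, p: False, f: False, o: False}
  {o: True, p: True, f: True, x: False}
  {o: True, p: True, f: False, x: False}
  {o: True, f: True, p: False, x: False}
  {o: True, f: False, p: False, x: False}
  {p: True, f: True, o: False, x: False}


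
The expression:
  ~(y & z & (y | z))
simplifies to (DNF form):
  ~y | ~z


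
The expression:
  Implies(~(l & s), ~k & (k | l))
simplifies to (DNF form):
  (l & s) | (l & ~k)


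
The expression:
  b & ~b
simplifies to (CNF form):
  False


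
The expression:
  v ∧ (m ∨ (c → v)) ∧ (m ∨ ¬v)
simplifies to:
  m ∧ v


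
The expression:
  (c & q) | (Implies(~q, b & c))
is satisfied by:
  {b: True, q: True, c: True}
  {b: True, q: True, c: False}
  {q: True, c: True, b: False}
  {q: True, c: False, b: False}
  {b: True, c: True, q: False}


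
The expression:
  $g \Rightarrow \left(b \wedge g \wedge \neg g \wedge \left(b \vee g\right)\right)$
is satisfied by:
  {g: False}


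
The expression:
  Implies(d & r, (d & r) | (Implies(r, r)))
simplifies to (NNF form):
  True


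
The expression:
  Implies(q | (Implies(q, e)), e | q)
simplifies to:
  e | q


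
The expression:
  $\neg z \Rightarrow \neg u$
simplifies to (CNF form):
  $z \vee \neg u$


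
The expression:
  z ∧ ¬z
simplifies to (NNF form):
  False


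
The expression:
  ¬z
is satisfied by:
  {z: False}


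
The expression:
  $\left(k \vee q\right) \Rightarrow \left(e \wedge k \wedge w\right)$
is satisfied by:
  {w: True, e: True, q: False, k: False}
  {w: True, e: False, q: False, k: False}
  {e: True, w: False, q: False, k: False}
  {w: False, e: False, q: False, k: False}
  {w: True, k: True, e: True, q: False}
  {w: True, k: True, q: True, e: True}


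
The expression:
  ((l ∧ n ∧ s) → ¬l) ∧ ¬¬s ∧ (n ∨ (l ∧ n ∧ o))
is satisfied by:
  {s: True, n: True, l: False}


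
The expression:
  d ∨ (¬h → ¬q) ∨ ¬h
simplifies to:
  True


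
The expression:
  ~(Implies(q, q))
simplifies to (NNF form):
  False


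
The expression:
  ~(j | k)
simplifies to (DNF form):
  ~j & ~k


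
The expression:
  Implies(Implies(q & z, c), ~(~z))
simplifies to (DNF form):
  z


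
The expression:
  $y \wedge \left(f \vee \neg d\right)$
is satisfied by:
  {f: True, y: True, d: False}
  {y: True, d: False, f: False}
  {d: True, f: True, y: True}


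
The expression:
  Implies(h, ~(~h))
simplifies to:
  True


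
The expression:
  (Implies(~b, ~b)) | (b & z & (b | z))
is always true.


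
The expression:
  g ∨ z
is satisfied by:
  {z: True, g: True}
  {z: True, g: False}
  {g: True, z: False}


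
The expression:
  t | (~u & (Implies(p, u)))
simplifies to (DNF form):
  t | (~p & ~u)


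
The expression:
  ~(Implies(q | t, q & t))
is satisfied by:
  {q: True, t: False}
  {t: True, q: False}


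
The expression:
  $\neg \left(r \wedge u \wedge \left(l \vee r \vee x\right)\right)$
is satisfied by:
  {u: False, r: False}
  {r: True, u: False}
  {u: True, r: False}


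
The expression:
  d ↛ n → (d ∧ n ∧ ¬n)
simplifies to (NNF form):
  n ∨ ¬d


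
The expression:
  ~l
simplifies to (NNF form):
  ~l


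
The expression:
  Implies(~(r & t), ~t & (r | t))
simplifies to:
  r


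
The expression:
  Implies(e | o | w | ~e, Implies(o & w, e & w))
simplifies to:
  e | ~o | ~w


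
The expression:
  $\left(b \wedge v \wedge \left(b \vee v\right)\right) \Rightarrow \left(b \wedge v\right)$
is always true.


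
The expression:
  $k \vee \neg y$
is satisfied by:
  {k: True, y: False}
  {y: False, k: False}
  {y: True, k: True}


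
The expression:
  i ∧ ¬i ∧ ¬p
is never true.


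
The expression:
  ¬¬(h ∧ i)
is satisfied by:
  {h: True, i: True}


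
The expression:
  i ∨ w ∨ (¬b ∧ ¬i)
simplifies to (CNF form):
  i ∨ w ∨ ¬b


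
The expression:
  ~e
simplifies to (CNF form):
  ~e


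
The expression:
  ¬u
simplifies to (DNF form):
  ¬u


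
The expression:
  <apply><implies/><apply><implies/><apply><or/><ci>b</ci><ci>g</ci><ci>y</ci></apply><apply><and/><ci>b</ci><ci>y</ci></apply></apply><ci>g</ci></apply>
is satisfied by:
  {g: True, y: False, b: False}
  {b: True, g: True, y: False}
  {y: True, g: True, b: False}
  {b: True, y: True, g: True}
  {b: True, g: False, y: False}
  {y: True, g: False, b: False}


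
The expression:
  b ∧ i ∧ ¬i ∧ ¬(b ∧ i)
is never true.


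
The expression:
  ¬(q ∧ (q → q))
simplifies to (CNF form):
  ¬q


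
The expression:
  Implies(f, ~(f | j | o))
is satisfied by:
  {f: False}


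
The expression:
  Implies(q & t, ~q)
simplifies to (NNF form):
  ~q | ~t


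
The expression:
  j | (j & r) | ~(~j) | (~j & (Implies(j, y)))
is always true.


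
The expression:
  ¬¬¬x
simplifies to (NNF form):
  ¬x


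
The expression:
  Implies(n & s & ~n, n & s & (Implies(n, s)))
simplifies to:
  True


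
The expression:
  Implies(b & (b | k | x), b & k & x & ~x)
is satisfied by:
  {b: False}


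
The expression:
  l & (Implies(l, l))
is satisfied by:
  {l: True}


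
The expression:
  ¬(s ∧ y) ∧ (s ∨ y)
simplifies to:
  (s ∧ ¬y) ∨ (y ∧ ¬s)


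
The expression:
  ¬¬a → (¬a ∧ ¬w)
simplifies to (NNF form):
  ¬a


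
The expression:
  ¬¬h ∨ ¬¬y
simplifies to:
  h ∨ y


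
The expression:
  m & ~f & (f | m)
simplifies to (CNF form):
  m & ~f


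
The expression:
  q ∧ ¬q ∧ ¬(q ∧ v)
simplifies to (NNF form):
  False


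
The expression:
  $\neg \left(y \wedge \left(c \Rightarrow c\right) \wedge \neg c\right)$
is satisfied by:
  {c: True, y: False}
  {y: False, c: False}
  {y: True, c: True}


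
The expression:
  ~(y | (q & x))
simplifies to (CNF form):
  ~y & (~q | ~x)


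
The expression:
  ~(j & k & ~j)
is always true.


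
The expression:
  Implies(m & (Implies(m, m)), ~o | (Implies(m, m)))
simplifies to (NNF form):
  True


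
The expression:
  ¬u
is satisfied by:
  {u: False}


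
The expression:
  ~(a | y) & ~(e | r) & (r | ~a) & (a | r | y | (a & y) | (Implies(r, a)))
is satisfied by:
  {e: False, r: False, y: False, a: False}


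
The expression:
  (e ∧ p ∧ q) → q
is always true.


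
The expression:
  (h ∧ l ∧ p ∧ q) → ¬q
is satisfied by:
  {l: False, q: False, p: False, h: False}
  {h: True, l: False, q: False, p: False}
  {p: True, l: False, q: False, h: False}
  {h: True, p: True, l: False, q: False}
  {q: True, h: False, l: False, p: False}
  {h: True, q: True, l: False, p: False}
  {p: True, q: True, h: False, l: False}
  {h: True, p: True, q: True, l: False}
  {l: True, p: False, q: False, h: False}
  {h: True, l: True, p: False, q: False}
  {p: True, l: True, h: False, q: False}
  {h: True, p: True, l: True, q: False}
  {q: True, l: True, p: False, h: False}
  {h: True, q: True, l: True, p: False}
  {p: True, q: True, l: True, h: False}


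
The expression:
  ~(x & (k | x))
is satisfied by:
  {x: False}


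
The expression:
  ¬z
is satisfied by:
  {z: False}


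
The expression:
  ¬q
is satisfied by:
  {q: False}


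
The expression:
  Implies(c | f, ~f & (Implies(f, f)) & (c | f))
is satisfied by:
  {f: False}


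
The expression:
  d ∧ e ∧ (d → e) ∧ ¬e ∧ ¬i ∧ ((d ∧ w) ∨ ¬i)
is never true.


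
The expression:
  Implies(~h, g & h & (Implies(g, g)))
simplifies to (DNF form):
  h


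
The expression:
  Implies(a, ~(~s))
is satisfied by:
  {s: True, a: False}
  {a: False, s: False}
  {a: True, s: True}


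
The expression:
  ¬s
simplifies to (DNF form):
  ¬s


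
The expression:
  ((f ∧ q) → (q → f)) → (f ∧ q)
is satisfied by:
  {f: True, q: True}


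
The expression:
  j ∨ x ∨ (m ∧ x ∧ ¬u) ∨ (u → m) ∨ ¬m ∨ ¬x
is always true.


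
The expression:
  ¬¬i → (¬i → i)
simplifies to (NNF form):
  True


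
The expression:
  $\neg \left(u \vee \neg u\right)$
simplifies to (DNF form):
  $\text{False}$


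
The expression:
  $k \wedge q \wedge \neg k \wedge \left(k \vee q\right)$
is never true.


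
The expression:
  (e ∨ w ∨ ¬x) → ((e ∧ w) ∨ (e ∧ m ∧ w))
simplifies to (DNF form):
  (e ∧ w) ∨ (e ∧ ¬e) ∨ (e ∧ w ∧ x) ∨ (e ∧ w ∧ ¬w) ∨ (e ∧ x ∧ ¬e) ∨ (e ∧ ¬e ∧ ¬w) ∨ (w ∧ x ∧ ¬w) ∨ (x ∧ ¬e ∧ ¬w)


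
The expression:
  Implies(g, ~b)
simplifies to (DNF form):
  ~b | ~g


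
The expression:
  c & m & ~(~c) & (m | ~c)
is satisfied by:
  {c: True, m: True}


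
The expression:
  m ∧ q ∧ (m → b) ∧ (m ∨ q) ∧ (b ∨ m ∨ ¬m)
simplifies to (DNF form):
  b ∧ m ∧ q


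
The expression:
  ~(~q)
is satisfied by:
  {q: True}


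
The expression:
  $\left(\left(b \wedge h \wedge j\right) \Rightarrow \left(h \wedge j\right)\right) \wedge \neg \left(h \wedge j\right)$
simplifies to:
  $\neg h \vee \neg j$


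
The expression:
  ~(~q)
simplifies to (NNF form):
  q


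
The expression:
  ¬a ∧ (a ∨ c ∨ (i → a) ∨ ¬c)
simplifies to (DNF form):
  ¬a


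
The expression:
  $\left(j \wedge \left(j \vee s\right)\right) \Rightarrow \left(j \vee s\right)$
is always true.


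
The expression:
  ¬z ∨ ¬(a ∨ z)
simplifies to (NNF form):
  ¬z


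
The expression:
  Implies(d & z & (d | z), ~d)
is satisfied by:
  {z: False, d: False}
  {d: True, z: False}
  {z: True, d: False}


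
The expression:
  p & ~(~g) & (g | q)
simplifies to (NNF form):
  g & p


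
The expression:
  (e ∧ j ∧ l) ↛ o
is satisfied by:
  {j: True, e: True, l: True, o: False}


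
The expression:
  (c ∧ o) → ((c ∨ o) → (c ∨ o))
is always true.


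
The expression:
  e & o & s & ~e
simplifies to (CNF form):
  False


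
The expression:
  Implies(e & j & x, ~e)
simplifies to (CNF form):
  ~e | ~j | ~x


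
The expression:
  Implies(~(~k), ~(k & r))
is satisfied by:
  {k: False, r: False}
  {r: True, k: False}
  {k: True, r: False}


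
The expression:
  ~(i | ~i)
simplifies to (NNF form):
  False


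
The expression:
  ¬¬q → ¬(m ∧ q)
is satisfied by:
  {m: False, q: False}
  {q: True, m: False}
  {m: True, q: False}


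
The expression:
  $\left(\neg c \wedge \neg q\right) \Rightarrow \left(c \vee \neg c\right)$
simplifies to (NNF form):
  $\text{True}$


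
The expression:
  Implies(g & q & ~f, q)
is always true.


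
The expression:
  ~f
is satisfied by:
  {f: False}


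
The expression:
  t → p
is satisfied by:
  {p: True, t: False}
  {t: False, p: False}
  {t: True, p: True}


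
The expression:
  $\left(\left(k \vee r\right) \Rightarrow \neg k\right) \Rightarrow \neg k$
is always true.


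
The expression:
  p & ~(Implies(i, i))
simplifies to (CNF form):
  False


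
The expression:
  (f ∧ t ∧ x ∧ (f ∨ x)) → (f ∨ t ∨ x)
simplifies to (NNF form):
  True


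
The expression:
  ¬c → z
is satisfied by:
  {z: True, c: True}
  {z: True, c: False}
  {c: True, z: False}


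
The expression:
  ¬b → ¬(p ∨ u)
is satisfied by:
  {b: True, p: False, u: False}
  {b: True, u: True, p: False}
  {b: True, p: True, u: False}
  {b: True, u: True, p: True}
  {u: False, p: False, b: False}


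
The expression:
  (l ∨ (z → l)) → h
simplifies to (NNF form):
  h ∨ (z ∧ ¬l)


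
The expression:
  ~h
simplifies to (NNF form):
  ~h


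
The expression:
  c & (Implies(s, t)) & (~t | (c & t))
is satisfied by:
  {c: True, t: True, s: False}
  {c: True, s: False, t: False}
  {c: True, t: True, s: True}


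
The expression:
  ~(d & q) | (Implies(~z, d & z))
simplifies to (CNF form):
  z | ~d | ~q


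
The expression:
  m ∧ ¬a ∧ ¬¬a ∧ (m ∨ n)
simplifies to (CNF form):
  False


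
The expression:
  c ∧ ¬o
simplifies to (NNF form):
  c ∧ ¬o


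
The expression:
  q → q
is always true.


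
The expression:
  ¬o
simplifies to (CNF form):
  ¬o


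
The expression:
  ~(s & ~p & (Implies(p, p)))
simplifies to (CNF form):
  p | ~s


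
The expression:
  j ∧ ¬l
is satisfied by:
  {j: True, l: False}


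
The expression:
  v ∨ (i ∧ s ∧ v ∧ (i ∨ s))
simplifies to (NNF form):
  v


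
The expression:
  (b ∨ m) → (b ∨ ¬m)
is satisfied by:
  {b: True, m: False}
  {m: False, b: False}
  {m: True, b: True}


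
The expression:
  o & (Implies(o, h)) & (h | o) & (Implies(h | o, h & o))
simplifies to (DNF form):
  h & o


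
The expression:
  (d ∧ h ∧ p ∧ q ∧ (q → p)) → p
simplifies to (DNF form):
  True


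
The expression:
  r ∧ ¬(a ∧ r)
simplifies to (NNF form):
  r ∧ ¬a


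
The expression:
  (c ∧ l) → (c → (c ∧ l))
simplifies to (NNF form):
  True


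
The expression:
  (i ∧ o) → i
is always true.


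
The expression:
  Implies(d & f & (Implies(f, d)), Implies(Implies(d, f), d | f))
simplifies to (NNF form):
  True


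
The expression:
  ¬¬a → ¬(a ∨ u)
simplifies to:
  ¬a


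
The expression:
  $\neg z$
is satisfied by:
  {z: False}


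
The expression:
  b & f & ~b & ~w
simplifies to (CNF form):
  False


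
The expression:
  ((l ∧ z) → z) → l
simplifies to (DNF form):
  l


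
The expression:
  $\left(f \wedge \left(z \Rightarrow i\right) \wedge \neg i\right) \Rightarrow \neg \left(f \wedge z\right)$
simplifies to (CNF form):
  $\text{True}$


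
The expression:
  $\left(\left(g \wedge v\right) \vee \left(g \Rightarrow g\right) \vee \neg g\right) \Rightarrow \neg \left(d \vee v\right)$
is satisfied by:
  {d: False, v: False}


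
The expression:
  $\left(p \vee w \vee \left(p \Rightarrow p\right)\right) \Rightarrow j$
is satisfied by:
  {j: True}


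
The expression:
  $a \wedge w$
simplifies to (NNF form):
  $a \wedge w$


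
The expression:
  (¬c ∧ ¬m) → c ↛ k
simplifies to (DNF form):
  c ∨ m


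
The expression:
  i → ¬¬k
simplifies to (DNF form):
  k ∨ ¬i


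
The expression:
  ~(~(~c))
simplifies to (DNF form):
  ~c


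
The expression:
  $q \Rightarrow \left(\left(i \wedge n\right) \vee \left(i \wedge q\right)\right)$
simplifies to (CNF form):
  $i \vee \neg q$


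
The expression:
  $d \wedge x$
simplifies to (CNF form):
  $d \wedge x$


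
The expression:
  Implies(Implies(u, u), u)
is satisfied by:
  {u: True}


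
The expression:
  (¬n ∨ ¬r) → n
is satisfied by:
  {n: True}


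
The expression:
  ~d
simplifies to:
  ~d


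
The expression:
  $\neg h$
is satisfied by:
  {h: False}


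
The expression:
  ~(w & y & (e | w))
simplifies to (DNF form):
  ~w | ~y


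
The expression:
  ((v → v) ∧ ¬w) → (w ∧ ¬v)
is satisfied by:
  {w: True}


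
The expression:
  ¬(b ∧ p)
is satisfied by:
  {p: False, b: False}
  {b: True, p: False}
  {p: True, b: False}


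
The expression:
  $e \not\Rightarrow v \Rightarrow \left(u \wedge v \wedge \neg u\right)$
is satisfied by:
  {v: True, e: False}
  {e: False, v: False}
  {e: True, v: True}


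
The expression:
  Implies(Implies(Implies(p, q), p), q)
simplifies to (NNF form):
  q | ~p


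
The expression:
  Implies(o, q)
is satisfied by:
  {q: True, o: False}
  {o: False, q: False}
  {o: True, q: True}


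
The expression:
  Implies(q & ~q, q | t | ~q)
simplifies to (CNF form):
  True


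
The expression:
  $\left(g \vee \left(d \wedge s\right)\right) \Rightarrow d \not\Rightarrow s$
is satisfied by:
  {g: False, s: False, d: False}
  {d: True, g: False, s: False}
  {s: True, g: False, d: False}
  {d: True, g: True, s: False}


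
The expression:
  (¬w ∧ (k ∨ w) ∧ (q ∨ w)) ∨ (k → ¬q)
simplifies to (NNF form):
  ¬k ∨ ¬q ∨ ¬w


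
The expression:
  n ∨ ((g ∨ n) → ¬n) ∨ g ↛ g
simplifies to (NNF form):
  True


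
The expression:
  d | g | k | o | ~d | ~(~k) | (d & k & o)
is always true.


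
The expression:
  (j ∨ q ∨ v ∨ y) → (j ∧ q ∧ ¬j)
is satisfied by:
  {q: False, v: False, j: False, y: False}


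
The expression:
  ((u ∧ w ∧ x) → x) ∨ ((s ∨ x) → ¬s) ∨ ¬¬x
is always true.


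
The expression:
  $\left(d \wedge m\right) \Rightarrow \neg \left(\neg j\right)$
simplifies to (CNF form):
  $j \vee \neg d \vee \neg m$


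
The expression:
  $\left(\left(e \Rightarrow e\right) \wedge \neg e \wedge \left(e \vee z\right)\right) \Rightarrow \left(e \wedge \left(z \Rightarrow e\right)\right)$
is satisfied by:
  {e: True, z: False}
  {z: False, e: False}
  {z: True, e: True}


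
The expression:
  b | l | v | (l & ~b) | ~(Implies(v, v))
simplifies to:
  b | l | v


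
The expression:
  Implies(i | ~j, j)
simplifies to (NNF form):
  j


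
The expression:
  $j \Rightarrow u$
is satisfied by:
  {u: True, j: False}
  {j: False, u: False}
  {j: True, u: True}


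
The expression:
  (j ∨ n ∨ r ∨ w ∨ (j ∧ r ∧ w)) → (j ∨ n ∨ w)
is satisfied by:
  {n: True, w: True, j: True, r: False}
  {n: True, w: True, j: False, r: False}
  {n: True, j: True, w: False, r: False}
  {n: True, j: False, w: False, r: False}
  {w: True, j: True, n: False, r: False}
  {w: True, j: False, n: False, r: False}
  {j: True, n: False, w: False, r: False}
  {j: False, n: False, w: False, r: False}
  {r: True, n: True, w: True, j: True}
  {r: True, n: True, w: True, j: False}
  {r: True, n: True, j: True, w: False}
  {r: True, n: True, j: False, w: False}
  {r: True, w: True, j: True, n: False}
  {r: True, w: True, j: False, n: False}
  {r: True, j: True, w: False, n: False}


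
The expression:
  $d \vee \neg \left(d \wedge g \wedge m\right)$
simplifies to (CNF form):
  $\text{True}$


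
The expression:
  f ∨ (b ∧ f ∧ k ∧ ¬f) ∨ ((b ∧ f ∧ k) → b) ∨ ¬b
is always true.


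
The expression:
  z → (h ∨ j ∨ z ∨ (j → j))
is always true.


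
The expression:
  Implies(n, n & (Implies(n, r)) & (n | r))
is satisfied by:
  {r: True, n: False}
  {n: False, r: False}
  {n: True, r: True}


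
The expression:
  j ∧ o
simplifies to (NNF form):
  j ∧ o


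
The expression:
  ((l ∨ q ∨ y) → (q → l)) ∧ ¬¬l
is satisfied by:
  {l: True}


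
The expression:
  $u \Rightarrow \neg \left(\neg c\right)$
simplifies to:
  $c \vee \neg u$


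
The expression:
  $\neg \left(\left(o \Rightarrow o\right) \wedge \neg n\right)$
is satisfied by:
  {n: True}


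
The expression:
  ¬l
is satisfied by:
  {l: False}


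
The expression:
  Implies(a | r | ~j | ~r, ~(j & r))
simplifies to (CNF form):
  ~j | ~r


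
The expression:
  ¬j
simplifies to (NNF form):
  ¬j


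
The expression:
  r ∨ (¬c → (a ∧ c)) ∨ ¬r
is always true.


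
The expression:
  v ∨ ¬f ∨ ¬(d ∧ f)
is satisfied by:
  {v: True, d: False, f: False}
  {v: False, d: False, f: False}
  {f: True, v: True, d: False}
  {f: True, v: False, d: False}
  {d: True, v: True, f: False}
  {d: True, v: False, f: False}
  {d: True, f: True, v: True}


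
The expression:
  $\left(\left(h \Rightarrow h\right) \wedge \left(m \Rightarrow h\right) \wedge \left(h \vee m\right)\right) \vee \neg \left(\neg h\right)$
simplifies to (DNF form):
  $h$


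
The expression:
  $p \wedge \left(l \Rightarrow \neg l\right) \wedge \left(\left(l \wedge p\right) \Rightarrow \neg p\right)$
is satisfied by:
  {p: True, l: False}


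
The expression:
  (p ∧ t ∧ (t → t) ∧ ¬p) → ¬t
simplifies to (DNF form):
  True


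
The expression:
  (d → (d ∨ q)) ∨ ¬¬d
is always true.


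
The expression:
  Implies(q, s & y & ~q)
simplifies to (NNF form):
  ~q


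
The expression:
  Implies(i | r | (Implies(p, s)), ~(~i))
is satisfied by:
  {i: True, p: True, s: False, r: False}
  {i: True, p: False, s: False, r: False}
  {i: True, r: True, p: True, s: False}
  {i: True, r: True, p: False, s: False}
  {i: True, s: True, p: True, r: False}
  {i: True, s: True, p: False, r: False}
  {i: True, s: True, r: True, p: True}
  {i: True, s: True, r: True, p: False}
  {p: True, i: False, s: False, r: False}


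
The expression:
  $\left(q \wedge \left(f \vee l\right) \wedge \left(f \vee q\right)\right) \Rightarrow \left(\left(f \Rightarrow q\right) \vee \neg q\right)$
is always true.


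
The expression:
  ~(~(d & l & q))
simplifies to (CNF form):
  d & l & q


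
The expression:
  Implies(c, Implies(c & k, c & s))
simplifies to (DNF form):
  s | ~c | ~k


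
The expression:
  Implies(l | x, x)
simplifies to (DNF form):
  x | ~l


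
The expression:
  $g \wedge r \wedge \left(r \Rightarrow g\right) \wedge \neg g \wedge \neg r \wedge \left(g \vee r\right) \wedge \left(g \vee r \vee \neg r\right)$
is never true.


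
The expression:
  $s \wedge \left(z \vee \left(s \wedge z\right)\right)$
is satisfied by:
  {z: True, s: True}


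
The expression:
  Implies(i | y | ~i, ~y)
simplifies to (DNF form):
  ~y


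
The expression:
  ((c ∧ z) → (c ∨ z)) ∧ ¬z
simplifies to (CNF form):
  ¬z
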